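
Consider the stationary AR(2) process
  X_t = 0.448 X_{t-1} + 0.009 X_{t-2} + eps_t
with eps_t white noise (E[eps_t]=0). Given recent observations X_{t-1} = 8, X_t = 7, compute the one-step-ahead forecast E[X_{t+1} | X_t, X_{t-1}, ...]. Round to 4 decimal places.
E[X_{t+1} \mid \mathcal F_t] = 3.2080

For an AR(p) model X_t = c + sum_i phi_i X_{t-i} + eps_t, the
one-step-ahead conditional mean is
  E[X_{t+1} | X_t, ...] = c + sum_i phi_i X_{t+1-i}.
Substitute known values:
  E[X_{t+1} | ...] = (0.448) * (7) + (0.009) * (8)
                   = 3.2080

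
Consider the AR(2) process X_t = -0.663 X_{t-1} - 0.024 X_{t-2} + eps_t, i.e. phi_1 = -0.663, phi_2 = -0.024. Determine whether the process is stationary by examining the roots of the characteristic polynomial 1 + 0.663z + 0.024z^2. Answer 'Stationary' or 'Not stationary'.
\text{Stationary}

The AR(p) characteristic polynomial is P(z) = 1 + 0.663z + 0.024z^2.
Stationarity requires all roots to lie outside the unit circle, i.e. |z| > 1 for every root.
Set 1 + (0.663) z + (0.024) z^2 = 0, i.e. a z^2 + b z + c = 0 with a = 0.024, b = 0.663, c = 1.
Discriminant D = b^2 - 4ac = (0.663)^2 - 4*(0.024)*1 = 0.439569 - (0.096) = 0.343569.
D >= 0, so the roots are real: z = (-b +/- sqrt(D)) / (2a) = (-0.663 +/- 0.586148) / (0.048).
  z_1 = (-0.663 + 0.586148) / (0.048) = -1.6011,   |z_1| = 1.6011.
  z_2 = (-0.663 - 0.586148) / (0.048) = -26.0239,   |z_2| = 26.0239.
Moduli of all roots: 1.6011, 26.0239.
All moduli strictly greater than 1? Yes.
Verdict: Stationary.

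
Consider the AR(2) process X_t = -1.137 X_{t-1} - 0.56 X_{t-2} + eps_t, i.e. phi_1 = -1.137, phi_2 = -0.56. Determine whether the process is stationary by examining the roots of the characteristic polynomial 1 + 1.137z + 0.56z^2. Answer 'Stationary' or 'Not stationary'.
\text{Stationary}

The AR(p) characteristic polynomial is P(z) = 1 + 1.137z + 0.56z^2.
Stationarity requires all roots to lie outside the unit circle, i.e. |z| > 1 for every root.
Set 1 + (1.137) z + (0.56) z^2 = 0, i.e. a z^2 + b z + c = 0 with a = 0.56, b = 1.137, c = 1.
Discriminant D = b^2 - 4ac = (1.137)^2 - 4*(0.56)*1 = 1.292769 - (2.24) = -0.947231.
D < 0, so the roots are the complex-conjugate pair z = (-b +/- i sqrt(-D)) / (2a) = -1.0152 +/- 0.869i.
For a conjugate pair |z|^2 = z * conj(z) = (product of roots) = c/a = 1/(0.56) = 1.785714, so |z| = sqrt(1.785714) = 1.3363 for both roots.
Moduli of all roots: 1.3363, 1.3363.
All moduli strictly greater than 1? Yes.
Verdict: Stationary.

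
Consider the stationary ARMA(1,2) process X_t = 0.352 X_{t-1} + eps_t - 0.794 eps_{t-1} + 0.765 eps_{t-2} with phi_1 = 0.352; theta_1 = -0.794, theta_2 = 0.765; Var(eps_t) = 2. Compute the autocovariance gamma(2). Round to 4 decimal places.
\gamma(2) = 1.1343

Multiply the model equation by X_{t-k} and take expectations. With theta_0 = psi_0 = 1 and psi_j the MA(infinity) weights, this gives
  gamma(k) - sum_i phi_i gamma(k-i) = c_k,
  c_k = sigma^2 * sum_{j=k..q} theta_j psi_{j-k}   (c_k = 0 for k > q),
using gamma(-m) = gamma(m).
psi-weights needed (psi_j = theta_j + sum_i phi_i psi_{j-i}):
  psi_1 = theta_1 + phi_1 = -0.794 + (0.352) = -0.442
  psi_2 = theta_2 + phi_1 psi_1 = 0.765 + (0.352)(-0.442) = 0.609416
Right-hand sides:
  c_0 = sigma^2 (1 + theta_1 psi_1 + theta_2 psi_2) = 2 * (1 + (-0.794)(-0.442) + (0.765)(0.609416)) = 2 * 1.817151 = 3.634302
  c_1 = sigma^2 (theta_1 + theta_2 psi_1) = 2 * (-0.794 + (0.765)(-0.442)) = -2.26426
  c_2 = sigma^2 theta_2 = 2 * (0.765) = 1.53
Equations for k = 0 and k = 1 (AR order 1):
  gamma(0) = phi_1 gamma(1) + c_0
  gamma(1) = phi_1 gamma(0) + c_1
Substituting the second into the first: gamma(0) (1 - phi_1^2) = c_0 + phi_1 c_1, so
  gamma(0) = (c_0 + phi_1 c_1) / (1 - phi_1^2) = (3.634302 + (0.352)(-2.26426)) / (1 - (0.352)^2) = 2.837283 / 0.876096 = 3.238553.
  gamma(1) = phi_1 gamma(0) + c_1 = (0.352)(3.238553) + (-2.26426) = -1.124289.
For k = 2: gamma(2) = phi_1 gamma(1) + c_2
  = (0.352)(-1.124289) + (1.53) = 1.13425.
Therefore gamma(2) = 1.1343 (to 4 decimal places).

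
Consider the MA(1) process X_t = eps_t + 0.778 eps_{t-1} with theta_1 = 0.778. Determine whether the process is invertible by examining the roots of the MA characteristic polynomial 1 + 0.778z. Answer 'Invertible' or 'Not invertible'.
\text{Invertible}

The MA(q) characteristic polynomial is P(z) = 1 + 0.778z.
Invertibility requires all roots to lie outside the unit circle, i.e. |z| > 1 for every root.
This is linear in z: 1 + (0.778) z = 0  =>  z = -1/(0.778) = -1.285347,  |z| = 1.285347.
Moduli of all roots: 1.2853.
All moduli strictly greater than 1? Yes.
Verdict: Invertible.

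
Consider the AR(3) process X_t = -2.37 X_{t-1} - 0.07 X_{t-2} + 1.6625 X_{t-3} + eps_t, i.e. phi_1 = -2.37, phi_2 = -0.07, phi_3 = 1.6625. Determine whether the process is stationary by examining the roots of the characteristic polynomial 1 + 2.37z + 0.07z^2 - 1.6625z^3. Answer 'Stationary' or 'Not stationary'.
\text{Not stationary}

The AR(p) characteristic polynomial is P(z) = 1 + 2.37z + 0.07z^2 - 1.6625z^3.
Stationarity requires all roots to lie outside the unit circle, i.e. |z| > 1 for every root.
Degree 3: look for a simple real root z0 first, then factor out (1 - z/z0) and solve the remaining quadratic.
Testing z0 = -0.8: P(-0.8) = 1 + (2.37)(-0.8) + (0.07)(-0.8)^2 + (-1.6625)(-0.8)^3
  = 1 + (-1.896) + (0.0448) + (0.8512) = 0.  So z_0 = -0.8 is a root, |z_0| = 0.8.
Divide out the factor (1 + 1.25 z) = (1 - z/z0) (since 1/z0 = -1.25):
  P(z) = (1 + 1.25 z)(1 + (1.12) z + (-1.33) z^2)
  [check: z-coef 1.12 - (-1.25) = 2.37; z^2-coef -1.33 - (-1.25)(1.12) = 0.07; z^3-coef -(-1.25)(-1.33) = -1.6625.]
Remaining roots from the quadratic factor 1 + (1.12) z + (-1.33) z^2:
  Set 1 + (1.12) z + (-1.33) z^2 = 0, i.e. a z^2 + b z + c = 0 with a = -1.33, b = 1.12, c = 1.
  Discriminant D = b^2 - 4ac = (1.12)^2 - 4*(-1.33)*1 = 1.2544 - (-5.32) = 6.5744.
  D >= 0, so the roots are real: z = (-b +/- sqrt(D)) / (2a) = (-1.12 +/- 2.564059) / (-2.66).
    z_1 = (-1.12 + 2.564059) / (-2.66) = -0.5429,   |z_1| = 0.5429.
    z_2 = (-1.12 - 2.564059) / (-2.66) = 1.385,   |z_2| = 1.385.
Moduli of all roots: 0.8000, 0.5429, 1.3850.
All moduli strictly greater than 1? No.
Verdict: Not stationary.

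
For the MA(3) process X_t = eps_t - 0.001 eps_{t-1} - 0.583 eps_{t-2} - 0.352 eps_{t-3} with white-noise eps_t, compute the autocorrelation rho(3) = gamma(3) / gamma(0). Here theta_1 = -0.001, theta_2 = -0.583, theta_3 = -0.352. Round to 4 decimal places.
\rho(3) = -0.2405

For an MA(q) process with theta_0 = 1, the autocovariance is
  gamma(k) = sigma^2 * sum_{i=0..q-k} theta_i * theta_{i+k},
and rho(k) = gamma(k) / gamma(0). Sigma^2 cancels.
  numerator   = (1)*(-0.352) = -0.352.
  denominator = (1)^2 + (-0.001)^2 + (-0.583)^2 + (-0.352)^2 = 1.463794.
  rho(3) = -0.352 / 1.463794 = -0.2405.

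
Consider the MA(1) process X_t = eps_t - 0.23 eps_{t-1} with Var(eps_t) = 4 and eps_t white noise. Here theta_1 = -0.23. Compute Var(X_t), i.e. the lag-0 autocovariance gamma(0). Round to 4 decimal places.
\gamma(0) = 4.2116

For an MA(q) process X_t = eps_t + sum_i theta_i eps_{t-i} with
Var(eps_t) = sigma^2, the variance is
  gamma(0) = sigma^2 * (1 + sum_i theta_i^2).
  sum_i theta_i^2 = (-0.23)^2 = 0.0529.
  gamma(0) = 4 * (1 + 0.0529) = 4 * 1.0529 = 4.2116.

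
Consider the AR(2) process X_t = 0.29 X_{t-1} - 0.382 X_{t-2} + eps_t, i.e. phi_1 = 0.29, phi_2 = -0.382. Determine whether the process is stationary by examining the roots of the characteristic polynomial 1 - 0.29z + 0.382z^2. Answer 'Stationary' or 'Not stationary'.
\text{Stationary}

The AR(p) characteristic polynomial is P(z) = 1 - 0.29z + 0.382z^2.
Stationarity requires all roots to lie outside the unit circle, i.e. |z| > 1 for every root.
Set 1 + (-0.29) z + (0.382) z^2 = 0, i.e. a z^2 + b z + c = 0 with a = 0.382, b = -0.29, c = 1.
Discriminant D = b^2 - 4ac = (-0.29)^2 - 4*(0.382)*1 = 0.0841 - (1.528) = -1.4439.
D < 0, so the roots are the complex-conjugate pair z = (-b +/- i sqrt(-D)) / (2a) = 0.3796 +/- 1.5728i.
For a conjugate pair |z|^2 = z * conj(z) = (product of roots) = c/a = 1/(0.382) = 2.617801, so |z| = sqrt(2.617801) = 1.618 for both roots.
Moduli of all roots: 1.6180, 1.6180.
All moduli strictly greater than 1? Yes.
Verdict: Stationary.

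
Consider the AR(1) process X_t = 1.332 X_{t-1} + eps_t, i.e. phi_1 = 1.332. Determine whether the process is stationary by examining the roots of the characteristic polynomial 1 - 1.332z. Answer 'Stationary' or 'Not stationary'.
\text{Not stationary}

The AR(p) characteristic polynomial is P(z) = 1 - 1.332z.
Stationarity requires all roots to lie outside the unit circle, i.e. |z| > 1 for every root.
This is linear in z: 1 + (-1.332) z = 0  =>  z = -1/(-1.332) = 0.750751,  |z| = 0.750751.
Moduli of all roots: 0.7508.
All moduli strictly greater than 1? No.
Verdict: Not stationary.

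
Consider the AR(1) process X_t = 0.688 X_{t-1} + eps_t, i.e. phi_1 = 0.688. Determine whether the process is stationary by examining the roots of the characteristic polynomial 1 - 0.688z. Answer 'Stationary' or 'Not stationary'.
\text{Stationary}

The AR(p) characteristic polynomial is P(z) = 1 - 0.688z.
Stationarity requires all roots to lie outside the unit circle, i.e. |z| > 1 for every root.
This is linear in z: 1 + (-0.688) z = 0  =>  z = -1/(-0.688) = 1.453488,  |z| = 1.453488.
Moduli of all roots: 1.4535.
All moduli strictly greater than 1? Yes.
Verdict: Stationary.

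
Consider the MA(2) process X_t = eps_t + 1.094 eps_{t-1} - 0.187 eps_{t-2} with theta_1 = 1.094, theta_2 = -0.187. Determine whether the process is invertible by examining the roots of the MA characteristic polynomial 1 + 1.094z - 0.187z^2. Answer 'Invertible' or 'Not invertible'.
\text{Not invertible}

The MA(q) characteristic polynomial is P(z) = 1 + 1.094z - 0.187z^2.
Invertibility requires all roots to lie outside the unit circle, i.e. |z| > 1 for every root.
Set 1 + (1.094) z + (-0.187) z^2 = 0, i.e. a z^2 + b z + c = 0 with a = -0.187, b = 1.094, c = 1.
Discriminant D = b^2 - 4ac = (1.094)^2 - 4*(-0.187)*1 = 1.196836 - (-0.748) = 1.944836.
D >= 0, so the roots are real: z = (-b +/- sqrt(D)) / (2a) = (-1.094 +/- 1.394574) / (-0.374).
  z_1 = (-1.094 + 1.394574) / (-0.374) = -0.8037,   |z_1| = 0.8037.
  z_2 = (-1.094 - 1.394574) / (-0.374) = 6.6539,   |z_2| = 6.6539.
Moduli of all roots: 0.8037, 6.6539.
All moduli strictly greater than 1? No.
Verdict: Not invertible.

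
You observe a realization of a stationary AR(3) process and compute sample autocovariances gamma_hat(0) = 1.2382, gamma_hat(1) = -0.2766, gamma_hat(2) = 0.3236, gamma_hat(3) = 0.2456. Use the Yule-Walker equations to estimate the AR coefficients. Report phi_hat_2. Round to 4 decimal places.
\hat\phi_{2} = 0.2790

The Yule-Walker equations for an AR(p) process read, in matrix form,
  Gamma_p phi = r_p,   with   (Gamma_p)_{ij} = gamma(|i - j|),
                       (r_p)_i = gamma(i),   i,j = 1..p.
Substitute the sample gammas (Toeplitz matrix and right-hand side of size 3):
  Gamma_p = [[1.2382, -0.2766, 0.3236], [-0.2766, 1.2382, -0.2766], [0.3236, -0.2766, 1.2382]]
  r_p     = [-0.2766, 0.3236, 0.2456]
Written out (R1..R3):
  (R1) 1.2382 phi_1 - 0.2766 phi_2 + 0.3236 phi_3 = -0.2766
  (R2) -0.2766 phi_1 + 1.2382 phi_2 - 0.2766 phi_3 = 0.3236
  (R3) 0.3236 phi_1 - 0.2766 phi_2 + 1.2382 phi_3 = 0.2456
Gaussian elimination:
  R2 <- R2 - (-0.2766/1.2382) R1 = R2 - (-0.223389) R1:  1.176411 phi_2 - 0.204311 phi_3 = 0.261811
  R3 <- R3 - (0.3236/1.2382) R1 = R3 - (0.261347) R1:  -0.204311 phi_2 + 1.153628 phi_3 = 0.317889
  R3 <- R3 - (-0.204311/1.176411) R2 = R3 - (-0.173674) R2:  1.118145 phi_3 = 0.363358
Back-substitution:
  phi_hat_3 = 0.363358 / 1.118145 = 0.324965
  phi_hat_2 = (0.261811 - (-0.204311)(0.324965)) / 1.176411 = 0.278988
  phi_hat_1 = (-0.2766 - (-0.2766)(0.278988) - (0.3236)(0.324965)) / 1.2382 = -0.245995
So phi_hat = [-0.2460, 0.2790, 0.3250].
Therefore phi_hat_2 = 0.2790.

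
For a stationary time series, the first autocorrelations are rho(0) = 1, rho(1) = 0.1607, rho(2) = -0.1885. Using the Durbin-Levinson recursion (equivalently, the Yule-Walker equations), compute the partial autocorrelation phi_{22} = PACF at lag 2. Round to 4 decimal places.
\phi_{22} = -0.2200

The PACF at lag k is phi_{kk}, the last component of the solution
to the Yule-Walker system G_k phi = r_k where
  (G_k)_{ij} = rho(|i - j|), (r_k)_i = rho(i), i,j = 1..k.
Equivalently, Durbin-Levinson gives phi_{kk} iteratively:
  phi_{11} = rho(1)
  phi_{kk} = [rho(k) - sum_{j=1..k-1} phi_{k-1,j} rho(k-j)]
            / [1 - sum_{j=1..k-1} phi_{k-1,j} rho(j)],
  phi_{k,j} = phi_{k-1,j} - phi_{kk} phi_{k-1,k-j},  j = 1..k-1.
Step k = 1:
  phi_11 = rho(1) = 0.1607.
Step k = 2:
  phi_22 = [rho(2) - phi_11 rho(1)] / [1 - phi_11 rho(1)] = [-0.1885 - (0.1607)(0.1607)] / [1 - (0.1607)(0.1607)]
         = -0.21432449 / 0.97417551 = -0.22.
Therefore phi_{22} = -0.2200.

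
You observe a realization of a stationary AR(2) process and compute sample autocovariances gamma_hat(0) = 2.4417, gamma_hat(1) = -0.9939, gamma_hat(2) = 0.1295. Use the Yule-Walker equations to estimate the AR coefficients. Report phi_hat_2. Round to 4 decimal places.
\hat\phi_{2} = -0.1350

The Yule-Walker equations for an AR(p) process read, in matrix form,
  Gamma_p phi = r_p,   with   (Gamma_p)_{ij} = gamma(|i - j|),
                       (r_p)_i = gamma(i),   i,j = 1..p.
Substitute the sample gammas (Toeplitz matrix and right-hand side of size 2):
  Gamma_p = [[2.4417, -0.9939], [-0.9939, 2.4417]]
  r_p     = [-0.9939, 0.1295]
Written out:
  2.4417 phi_1 - 0.9939 phi_2 = -0.9939
  -0.9939 phi_1 + 2.4417 phi_2 = 0.1295
Solve by Cramer's rule:
  det = gamma(0)^2 - gamma(1)^2 = (2.4417)^2 - (-0.9939)^2 = 5.96189889 - 0.98783721 = 4.97406168
  phi_hat_1 = [gamma(1) gamma(0) - gamma(1) gamma(2)] / det = [(-0.9939)(2.4417) - (-0.9939)(0.1295)] / 4.97406168 = -2.29809558 / 4.97406168 = -0.462
  phi_hat_2 = [gamma(0) gamma(2) - gamma(1)^2] / det = [(2.4417)(0.1295) - (-0.9939)^2] / 4.97406168 = -0.67163706 / 4.97406168 = -0.135
So phi_hat = [-0.4620, -0.1350].
Therefore phi_hat_2 = -0.1350.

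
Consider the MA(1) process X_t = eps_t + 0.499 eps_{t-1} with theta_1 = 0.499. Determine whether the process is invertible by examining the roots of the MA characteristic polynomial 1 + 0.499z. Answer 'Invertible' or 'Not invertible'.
\text{Invertible}

The MA(q) characteristic polynomial is P(z) = 1 + 0.499z.
Invertibility requires all roots to lie outside the unit circle, i.e. |z| > 1 for every root.
This is linear in z: 1 + (0.499) z = 0  =>  z = -1/(0.499) = -2.004008,  |z| = 2.004008.
Moduli of all roots: 2.0040.
All moduli strictly greater than 1? Yes.
Verdict: Invertible.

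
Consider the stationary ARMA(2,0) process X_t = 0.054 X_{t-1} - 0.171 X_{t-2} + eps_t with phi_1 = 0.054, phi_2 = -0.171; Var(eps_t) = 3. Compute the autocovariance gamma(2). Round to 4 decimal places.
\gamma(2) = -0.5219

Multiply the model equation by X_{t-k} and take expectations. With theta_0 = psi_0 = 1 and psi_j the MA(infinity) weights, this gives
  gamma(k) - sum_i phi_i gamma(k-i) = c_k,
  c_k = sigma^2 * sum_{j=k..q} theta_j psi_{j-k}   (c_k = 0 for k > q),
using gamma(-m) = gamma(m).
Pure AR (q = 0): c_0 = sigma^2 = 3, c_k = 0 for k >= 1.
Equations for k = 0, 1, 2 (AR order 2, c_2 = 0):
  (E0) gamma(0) = phi_1 gamma(1) + phi_2 gamma(2) + c_0
  (E1) gamma(1) = phi_1 gamma(0) + phi_2 gamma(1) + c_1
  (E2) gamma(2) = phi_1 gamma(1) + phi_2 gamma(0)
From (E1): gamma(1) = A gamma(0) + B with
  A = phi_1 / (1 - phi_2) = 0.054 / 1.171 = 0.046114,   B = c_1 / (1 - phi_2) = 0 / 1.171 = 0.
Insert (E2) into (E0): gamma(0) (1 - phi_2^2) = phi_1 (1 + phi_2) gamma(1) + c_0.
  phi_1 (1 + phi_2) = (0.054)(0.829) = 0.044766,   1 - phi_2^2 = 0.970759.
Replace gamma(1) by A gamma(0) + B and collect gamma(0):
  gamma(0) [0.970759 - (0.044766)(0.046114)] = c_0 = 3
  gamma(0) * 0.968695 = 3
  gamma(0) = 3 / 0.968695 = 3.096951.
  gamma(1) = A gamma(0) = (0.046114)(3.096951) = 0.142814.
  gamma(2) = phi_1 gamma(1) + phi_2 gamma(0) = (0.054)(0.142814) + (-0.171)(3.096951) = -0.521867.
Therefore gamma(2) = -0.5219 (to 4 decimal places).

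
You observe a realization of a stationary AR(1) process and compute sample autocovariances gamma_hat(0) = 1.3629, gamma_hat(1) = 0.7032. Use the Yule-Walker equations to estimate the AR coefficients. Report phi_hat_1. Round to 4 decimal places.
\hat\phi_{1} = 0.5160

The Yule-Walker equations for an AR(p) process read, in matrix form,
  Gamma_p phi = r_p,   with   (Gamma_p)_{ij} = gamma(|i - j|),
                       (r_p)_i = gamma(i),   i,j = 1..p.
Substitute the sample gammas (Toeplitz matrix and right-hand side of size 1):
  Gamma_p = [[1.3629]]
  r_p     = [0.7032]
With p = 1 this is the single equation gamma(0) phi_1 = gamma(1):
  phi_hat_1 = gamma(1) / gamma(0) = 0.7032 / 1.3629 = 0.5160.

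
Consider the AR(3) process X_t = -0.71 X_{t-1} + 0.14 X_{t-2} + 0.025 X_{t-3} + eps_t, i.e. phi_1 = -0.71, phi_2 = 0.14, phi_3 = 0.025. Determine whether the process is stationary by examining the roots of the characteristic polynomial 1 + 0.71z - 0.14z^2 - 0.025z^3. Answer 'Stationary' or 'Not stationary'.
\text{Stationary}

The AR(p) characteristic polynomial is P(z) = 1 + 0.71z - 0.14z^2 - 0.025z^3.
Stationarity requires all roots to lie outside the unit circle, i.e. |z| > 1 for every root.
Degree 3: look for a simple real root z0 first, then factor out (1 - z/z0) and solve the remaining quadratic.
Testing z0 = 4: P(4) = 1 + (0.71)(4) + (-0.14)(4)^2 + (-0.025)(4)^3
  = 1 + (2.84) + (-2.24) + (-1.6) = 0.  So z_0 = 4 is a root, |z_0| = 4.
Divide out the factor (1 - 0.25 z) = (1 - z/z0) (since 1/z0 = 0.25):
  P(z) = (1 - 0.25 z)(1 + (0.96) z + (0.1) z^2)
  [check: z-coef 0.96 - (0.25) = 0.71; z^2-coef 0.1 - (0.25)(0.96) = -0.14; z^3-coef -(0.25)(0.1) = -0.025.]
Remaining roots from the quadratic factor 1 + (0.96) z + (0.1) z^2:
  Set 1 + (0.96) z + (0.1) z^2 = 0, i.e. a z^2 + b z + c = 0 with a = 0.1, b = 0.96, c = 1.
  Discriminant D = b^2 - 4ac = (0.96)^2 - 4*(0.1)*1 = 0.9216 - (0.4) = 0.5216.
  D >= 0, so the roots are real: z = (-b +/- sqrt(D)) / (2a) = (-0.96 +/- 0.722219) / (0.2).
    z_1 = (-0.96 + 0.722219) / (0.2) = -1.1889,   |z_1| = 1.1889.
    z_2 = (-0.96 - 0.722219) / (0.2) = -8.4111,   |z_2| = 8.4111.
Moduli of all roots: 4.0000, 1.1889, 8.4111.
All moduli strictly greater than 1? Yes.
Verdict: Stationary.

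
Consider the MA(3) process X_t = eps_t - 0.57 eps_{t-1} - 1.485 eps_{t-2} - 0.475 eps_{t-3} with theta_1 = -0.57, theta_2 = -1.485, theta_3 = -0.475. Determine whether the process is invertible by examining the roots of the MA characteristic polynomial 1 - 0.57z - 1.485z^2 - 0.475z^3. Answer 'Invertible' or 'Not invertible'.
\text{Not invertible}

The MA(q) characteristic polynomial is P(z) = 1 - 0.57z - 1.485z^2 - 0.475z^3.
Invertibility requires all roots to lie outside the unit circle, i.e. |z| > 1 for every root.
Degree 3: look for a simple real root z0 first, then factor out (1 - z/z0) and solve the remaining quadratic.
Testing z0 = -2: P(-2) = 1 + (-0.57)(-2) + (-1.485)(-2)^2 + (-0.475)(-2)^3
  = 1 + (1.14) + (-5.94) + (3.8) = 0.  So z_0 = -2 is a root, |z_0| = 2.
Divide out the factor (1 + 0.5 z) = (1 - z/z0) (since 1/z0 = -0.5):
  P(z) = (1 + 0.5 z)(1 + (-1.07) z + (-0.95) z^2)
  [check: z-coef -1.07 - (-0.5) = -0.57; z^2-coef -0.95 - (-0.5)(-1.07) = -1.485; z^3-coef -(-0.5)(-0.95) = -0.475.]
Remaining roots from the quadratic factor 1 + (-1.07) z + (-0.95) z^2:
  Set 1 + (-1.07) z + (-0.95) z^2 = 0, i.e. a z^2 + b z + c = 0 with a = -0.95, b = -1.07, c = 1.
  Discriminant D = b^2 - 4ac = (-1.07)^2 - 4*(-0.95)*1 = 1.1449 - (-3.8) = 4.9449.
  D >= 0, so the roots are real: z = (-b +/- sqrt(D)) / (2a) = (1.07 +/- 2.223713) / (-1.9).
    z_1 = (1.07 + 2.223713) / (-1.9) = -1.7335,   |z_1| = 1.7335.
    z_2 = (1.07 - 2.223713) / (-1.9) = 0.6072,   |z_2| = 0.6072.
Moduli of all roots: 2.0000, 1.7335, 0.6072.
All moduli strictly greater than 1? No.
Verdict: Not invertible.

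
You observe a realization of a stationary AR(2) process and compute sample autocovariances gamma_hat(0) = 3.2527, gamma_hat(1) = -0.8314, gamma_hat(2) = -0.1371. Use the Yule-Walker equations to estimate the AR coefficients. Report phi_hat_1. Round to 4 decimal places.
\hat\phi_{1} = -0.2850

The Yule-Walker equations for an AR(p) process read, in matrix form,
  Gamma_p phi = r_p,   with   (Gamma_p)_{ij} = gamma(|i - j|),
                       (r_p)_i = gamma(i),   i,j = 1..p.
Substitute the sample gammas (Toeplitz matrix and right-hand side of size 2):
  Gamma_p = [[3.2527, -0.8314], [-0.8314, 3.2527]]
  r_p     = [-0.8314, -0.1371]
Written out:
  3.2527 phi_1 - 0.8314 phi_2 = -0.8314
  -0.8314 phi_1 + 3.2527 phi_2 = -0.1371
Solve by Cramer's rule:
  det = gamma(0)^2 - gamma(1)^2 = (3.2527)^2 - (-0.8314)^2 = 10.58005729 - 0.69122596 = 9.88883133
  phi_hat_1 = [gamma(1) gamma(0) - gamma(1) gamma(2)] / det = [(-0.8314)(3.2527) - (-0.8314)(-0.1371)] / 9.88883133 = -2.81827972 / 9.88883133 = -0.285
  phi_hat_2 = [gamma(0) gamma(2) - gamma(1)^2] / det = [(3.2527)(-0.1371) - (-0.8314)^2] / 9.88883133 = -1.13717113 / 9.88883133 = -0.115
So phi_hat = [-0.2850, -0.1150].
Therefore phi_hat_1 = -0.2850.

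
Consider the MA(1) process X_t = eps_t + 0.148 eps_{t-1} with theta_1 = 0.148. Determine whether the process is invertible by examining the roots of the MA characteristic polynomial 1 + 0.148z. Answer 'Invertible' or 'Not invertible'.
\text{Invertible}

The MA(q) characteristic polynomial is P(z) = 1 + 0.148z.
Invertibility requires all roots to lie outside the unit circle, i.e. |z| > 1 for every root.
This is linear in z: 1 + (0.148) z = 0  =>  z = -1/(0.148) = -6.756757,  |z| = 6.756757.
Moduli of all roots: 6.7568.
All moduli strictly greater than 1? Yes.
Verdict: Invertible.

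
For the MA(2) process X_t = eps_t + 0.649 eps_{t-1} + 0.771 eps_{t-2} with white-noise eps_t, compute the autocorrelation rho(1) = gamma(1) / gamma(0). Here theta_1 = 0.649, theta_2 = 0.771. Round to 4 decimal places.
\rho(1) = 0.5702

For an MA(q) process with theta_0 = 1, the autocovariance is
  gamma(k) = sigma^2 * sum_{i=0..q-k} theta_i * theta_{i+k},
and rho(k) = gamma(k) / gamma(0). Sigma^2 cancels.
  numerator   = (1)*(0.649) + (0.649)*(0.771) = 1.149379.
  denominator = (1)^2 + (0.649)^2 + (0.771)^2 = 2.015642.
  rho(1) = 1.149379 / 2.015642 = 0.5702.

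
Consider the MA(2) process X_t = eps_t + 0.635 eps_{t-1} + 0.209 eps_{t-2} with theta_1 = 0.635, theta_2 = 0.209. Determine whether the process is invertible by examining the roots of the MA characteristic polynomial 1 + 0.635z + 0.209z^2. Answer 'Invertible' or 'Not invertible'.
\text{Invertible}

The MA(q) characteristic polynomial is P(z) = 1 + 0.635z + 0.209z^2.
Invertibility requires all roots to lie outside the unit circle, i.e. |z| > 1 for every root.
Set 1 + (0.635) z + (0.209) z^2 = 0, i.e. a z^2 + b z + c = 0 with a = 0.209, b = 0.635, c = 1.
Discriminant D = b^2 - 4ac = (0.635)^2 - 4*(0.209)*1 = 0.403225 - (0.836) = -0.432775.
D < 0, so the roots are the complex-conjugate pair z = (-b +/- i sqrt(-D)) / (2a) = -1.5191 +/- 1.5738i.
For a conjugate pair |z|^2 = z * conj(z) = (product of roots) = c/a = 1/(0.209) = 4.784689, so |z| = sqrt(4.784689) = 2.1874 for both roots.
Moduli of all roots: 2.1874, 2.1874.
All moduli strictly greater than 1? Yes.
Verdict: Invertible.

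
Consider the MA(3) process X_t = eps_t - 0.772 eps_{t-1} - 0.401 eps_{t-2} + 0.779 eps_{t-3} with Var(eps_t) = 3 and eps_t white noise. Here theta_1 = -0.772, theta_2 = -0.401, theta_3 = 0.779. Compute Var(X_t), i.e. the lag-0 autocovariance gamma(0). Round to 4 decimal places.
\gamma(0) = 7.0909

For an MA(q) process X_t = eps_t + sum_i theta_i eps_{t-i} with
Var(eps_t) = sigma^2, the variance is
  gamma(0) = sigma^2 * (1 + sum_i theta_i^2).
  sum_i theta_i^2 = (-0.772)^2 + (-0.401)^2 + (0.779)^2 = 0.595984 + 0.160801 + 0.606841 = 1.363626.
  gamma(0) = 3 * (1 + 1.363626) = 3 * 2.363626 = 7.090878, which rounds to 7.0909.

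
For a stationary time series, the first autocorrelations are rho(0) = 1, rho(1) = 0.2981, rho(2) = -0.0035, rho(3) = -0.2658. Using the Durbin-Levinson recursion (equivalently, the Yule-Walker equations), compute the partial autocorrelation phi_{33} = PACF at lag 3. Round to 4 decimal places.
\phi_{33} = -0.2600

The PACF at lag k is phi_{kk}, the last component of the solution
to the Yule-Walker system G_k phi = r_k where
  (G_k)_{ij} = rho(|i - j|), (r_k)_i = rho(i), i,j = 1..k.
Equivalently, Durbin-Levinson gives phi_{kk} iteratively:
  phi_{11} = rho(1)
  phi_{kk} = [rho(k) - sum_{j=1..k-1} phi_{k-1,j} rho(k-j)]
            / [1 - sum_{j=1..k-1} phi_{k-1,j} rho(j)],
  phi_{k,j} = phi_{k-1,j} - phi_{kk} phi_{k-1,k-j},  j = 1..k-1.
Step k = 1:
  phi_11 = rho(1) = 0.2981.
Step k = 2:
  phi_22 = [rho(2) - phi_11 rho(1)] / [1 - phi_11 rho(1)] = [-0.0035 - (0.2981)(0.2981)] / [1 - (0.2981)(0.2981)]
         = -0.09236361 / 0.91113639 = -0.101372.
  Update: phi_21 = phi_11 - phi_22 phi_11 = 0.2981 - (-0.101372)(0.2981) = 0.328319.
Step k = 3:
  phi_33 = [rho(3) - phi_21 rho(2) - phi_22 rho(1)] / [1 - phi_21 rho(1) - phi_22 rho(2)]
    numerator   = -0.2658 - (0.328319)(-0.0035) - (-0.101372)(0.2981) = -0.23443193
    denominator = 1 - (0.328319)(0.2981) - (-0.101372)(-0.0035) = 0.90177332
  phi_33 = -0.23443193 / 0.90177332 = -0.26.
Therefore phi_{33} = -0.2600.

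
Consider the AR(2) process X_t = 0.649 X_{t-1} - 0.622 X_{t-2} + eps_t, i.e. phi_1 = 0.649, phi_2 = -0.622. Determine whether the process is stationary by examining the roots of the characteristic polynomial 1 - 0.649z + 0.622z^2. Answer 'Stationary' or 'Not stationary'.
\text{Stationary}

The AR(p) characteristic polynomial is P(z) = 1 - 0.649z + 0.622z^2.
Stationarity requires all roots to lie outside the unit circle, i.e. |z| > 1 for every root.
Set 1 + (-0.649) z + (0.622) z^2 = 0, i.e. a z^2 + b z + c = 0 with a = 0.622, b = -0.649, c = 1.
Discriminant D = b^2 - 4ac = (-0.649)^2 - 4*(0.622)*1 = 0.421201 - (2.488) = -2.066799.
D < 0, so the roots are the complex-conjugate pair z = (-b +/- i sqrt(-D)) / (2a) = 0.5217 +/- 1.1557i.
For a conjugate pair |z|^2 = z * conj(z) = (product of roots) = c/a = 1/(0.622) = 1.607717, so |z| = sqrt(1.607717) = 1.268 for both roots.
Moduli of all roots: 1.2680, 1.2680.
All moduli strictly greater than 1? Yes.
Verdict: Stationary.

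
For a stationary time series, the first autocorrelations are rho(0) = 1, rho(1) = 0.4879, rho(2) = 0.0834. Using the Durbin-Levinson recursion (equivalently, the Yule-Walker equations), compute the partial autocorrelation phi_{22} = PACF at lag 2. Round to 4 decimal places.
\phi_{22} = -0.2030

The PACF at lag k is phi_{kk}, the last component of the solution
to the Yule-Walker system G_k phi = r_k where
  (G_k)_{ij} = rho(|i - j|), (r_k)_i = rho(i), i,j = 1..k.
Equivalently, Durbin-Levinson gives phi_{kk} iteratively:
  phi_{11} = rho(1)
  phi_{kk} = [rho(k) - sum_{j=1..k-1} phi_{k-1,j} rho(k-j)]
            / [1 - sum_{j=1..k-1} phi_{k-1,j} rho(j)],
  phi_{k,j} = phi_{k-1,j} - phi_{kk} phi_{k-1,k-j},  j = 1..k-1.
Step k = 1:
  phi_11 = rho(1) = 0.4879.
Step k = 2:
  phi_22 = [rho(2) - phi_11 rho(1)] / [1 - phi_11 rho(1)] = [0.0834 - (0.4879)(0.4879)] / [1 - (0.4879)(0.4879)]
         = -0.15464641 / 0.76195359 = -0.203.
Therefore phi_{22} = -0.2030.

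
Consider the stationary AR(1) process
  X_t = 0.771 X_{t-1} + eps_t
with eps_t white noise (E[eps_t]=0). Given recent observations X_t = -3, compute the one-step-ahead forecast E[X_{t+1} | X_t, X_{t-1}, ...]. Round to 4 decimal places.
E[X_{t+1} \mid \mathcal F_t] = -2.3130

For an AR(p) model X_t = c + sum_i phi_i X_{t-i} + eps_t, the
one-step-ahead conditional mean is
  E[X_{t+1} | X_t, ...] = c + sum_i phi_i X_{t+1-i}.
Substitute known values:
  E[X_{t+1} | ...] = (0.771) * (-3)
                   = -2.3130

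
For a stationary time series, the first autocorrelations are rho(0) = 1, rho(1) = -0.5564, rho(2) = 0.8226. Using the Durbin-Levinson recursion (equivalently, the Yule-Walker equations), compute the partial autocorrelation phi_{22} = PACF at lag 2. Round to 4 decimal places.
\phi_{22} = 0.7431

The PACF at lag k is phi_{kk}, the last component of the solution
to the Yule-Walker system G_k phi = r_k where
  (G_k)_{ij} = rho(|i - j|), (r_k)_i = rho(i), i,j = 1..k.
Equivalently, Durbin-Levinson gives phi_{kk} iteratively:
  phi_{11} = rho(1)
  phi_{kk} = [rho(k) - sum_{j=1..k-1} phi_{k-1,j} rho(k-j)]
            / [1 - sum_{j=1..k-1} phi_{k-1,j} rho(j)],
  phi_{k,j} = phi_{k-1,j} - phi_{kk} phi_{k-1,k-j},  j = 1..k-1.
Step k = 1:
  phi_11 = rho(1) = -0.5564.
Step k = 2:
  phi_22 = [rho(2) - phi_11 rho(1)] / [1 - phi_11 rho(1)] = [0.8226 - (-0.5564)(-0.5564)] / [1 - (-0.5564)(-0.5564)]
         = 0.51301904 / 0.69041904 = 0.7431.
Therefore phi_{22} = 0.7431.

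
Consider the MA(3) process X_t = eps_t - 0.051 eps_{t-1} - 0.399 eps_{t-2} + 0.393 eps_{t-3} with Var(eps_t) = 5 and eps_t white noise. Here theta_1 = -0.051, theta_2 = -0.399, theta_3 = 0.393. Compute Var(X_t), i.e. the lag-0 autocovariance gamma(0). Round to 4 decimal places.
\gamma(0) = 6.5813

For an MA(q) process X_t = eps_t + sum_i theta_i eps_{t-i} with
Var(eps_t) = sigma^2, the variance is
  gamma(0) = sigma^2 * (1 + sum_i theta_i^2).
  sum_i theta_i^2 = (-0.051)^2 + (-0.399)^2 + (0.393)^2 = 0.002601 + 0.159201 + 0.154449 = 0.316251.
  gamma(0) = 5 * (1 + 0.316251) = 5 * 1.316251 = 6.581255, which rounds to 6.5813.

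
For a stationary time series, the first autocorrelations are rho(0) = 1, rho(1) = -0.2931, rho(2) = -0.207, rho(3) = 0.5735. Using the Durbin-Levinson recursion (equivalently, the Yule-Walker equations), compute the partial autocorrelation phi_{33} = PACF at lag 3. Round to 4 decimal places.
\phi_{33} = 0.4870

The PACF at lag k is phi_{kk}, the last component of the solution
to the Yule-Walker system G_k phi = r_k where
  (G_k)_{ij} = rho(|i - j|), (r_k)_i = rho(i), i,j = 1..k.
Equivalently, Durbin-Levinson gives phi_{kk} iteratively:
  phi_{11} = rho(1)
  phi_{kk} = [rho(k) - sum_{j=1..k-1} phi_{k-1,j} rho(k-j)]
            / [1 - sum_{j=1..k-1} phi_{k-1,j} rho(j)],
  phi_{k,j} = phi_{k-1,j} - phi_{kk} phi_{k-1,k-j},  j = 1..k-1.
Step k = 1:
  phi_11 = rho(1) = -0.2931.
Step k = 2:
  phi_22 = [rho(2) - phi_11 rho(1)] / [1 - phi_11 rho(1)] = [-0.207 - (-0.2931)(-0.2931)] / [1 - (-0.2931)(-0.2931)]
         = -0.29290761 / 0.91409239 = -0.320435.
  Update: phi_21 = phi_11 - phi_22 phi_11 = -0.2931 - (-0.320435)(-0.2931) = -0.38702.
Step k = 3:
  phi_33 = [rho(3) - phi_21 rho(2) - phi_22 rho(1)] / [1 - phi_21 rho(1) - phi_22 rho(2)]
    numerator   = 0.5735 - (-0.38702)(-0.207) - (-0.320435)(-0.2931) = 0.3994673
    denominator = 1 - (-0.38702)(-0.2931) - (-0.320435)(-0.207) = 0.82023441
  phi_33 = 0.3994673 / 0.82023441 = 0.487.
Therefore phi_{33} = 0.4870.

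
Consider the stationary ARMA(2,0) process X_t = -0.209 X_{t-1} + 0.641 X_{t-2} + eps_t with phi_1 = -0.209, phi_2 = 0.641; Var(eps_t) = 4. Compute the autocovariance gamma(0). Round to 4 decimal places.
\gamma(0) = 10.2708

Multiply the model equation by X_{t-k} and take expectations. With theta_0 = psi_0 = 1 and psi_j the MA(infinity) weights, this gives
  gamma(k) - sum_i phi_i gamma(k-i) = c_k,
  c_k = sigma^2 * sum_{j=k..q} theta_j psi_{j-k}   (c_k = 0 for k > q),
using gamma(-m) = gamma(m).
Pure AR (q = 0): c_0 = sigma^2 = 4, c_k = 0 for k >= 1.
Equations for k = 0, 1, 2 (AR order 2, c_2 = 0):
  (E0) gamma(0) = phi_1 gamma(1) + phi_2 gamma(2) + c_0
  (E1) gamma(1) = phi_1 gamma(0) + phi_2 gamma(1) + c_1
  (E2) gamma(2) = phi_1 gamma(1) + phi_2 gamma(0)
From (E1): gamma(1) = A gamma(0) + B with
  A = phi_1 / (1 - phi_2) = -0.209 / 0.359 = -0.582173,   B = c_1 / (1 - phi_2) = 0 / 0.359 = 0.
Insert (E2) into (E0): gamma(0) (1 - phi_2^2) = phi_1 (1 + phi_2) gamma(1) + c_0.
  phi_1 (1 + phi_2) = (-0.209)(1.641) = -0.342969,   1 - phi_2^2 = 0.589119.
Replace gamma(1) by A gamma(0) + B and collect gamma(0):
  gamma(0) [0.589119 - (-0.342969)(-0.582173)] = c_0 = 4
  gamma(0) * 0.389452 = 4
  gamma(0) = 4 / 0.389452 = 10.270847.
Therefore gamma(0) = 10.2708 (to 4 decimal places).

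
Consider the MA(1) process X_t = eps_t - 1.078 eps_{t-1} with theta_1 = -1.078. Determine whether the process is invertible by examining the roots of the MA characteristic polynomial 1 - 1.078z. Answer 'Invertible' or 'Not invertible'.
\text{Not invertible}

The MA(q) characteristic polynomial is P(z) = 1 - 1.078z.
Invertibility requires all roots to lie outside the unit circle, i.e. |z| > 1 for every root.
This is linear in z: 1 + (-1.078) z = 0  =>  z = -1/(-1.078) = 0.927644,  |z| = 0.927644.
Moduli of all roots: 0.9276.
All moduli strictly greater than 1? No.
Verdict: Not invertible.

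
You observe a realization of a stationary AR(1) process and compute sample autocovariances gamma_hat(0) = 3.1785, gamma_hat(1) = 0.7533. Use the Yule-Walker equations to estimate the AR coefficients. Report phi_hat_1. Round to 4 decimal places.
\hat\phi_{1} = 0.2370

The Yule-Walker equations for an AR(p) process read, in matrix form,
  Gamma_p phi = r_p,   with   (Gamma_p)_{ij} = gamma(|i - j|),
                       (r_p)_i = gamma(i),   i,j = 1..p.
Substitute the sample gammas (Toeplitz matrix and right-hand side of size 1):
  Gamma_p = [[3.1785]]
  r_p     = [0.7533]
With p = 1 this is the single equation gamma(0) phi_1 = gamma(1):
  phi_hat_1 = gamma(1) / gamma(0) = 0.7533 / 3.1785 = 0.2370.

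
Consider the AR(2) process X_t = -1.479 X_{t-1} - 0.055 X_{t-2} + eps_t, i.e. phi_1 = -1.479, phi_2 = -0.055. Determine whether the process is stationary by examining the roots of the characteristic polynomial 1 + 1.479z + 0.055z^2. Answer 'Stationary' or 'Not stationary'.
\text{Not stationary}

The AR(p) characteristic polynomial is P(z) = 1 + 1.479z + 0.055z^2.
Stationarity requires all roots to lie outside the unit circle, i.e. |z| > 1 for every root.
Set 1 + (1.479) z + (0.055) z^2 = 0, i.e. a z^2 + b z + c = 0 with a = 0.055, b = 1.479, c = 1.
Discriminant D = b^2 - 4ac = (1.479)^2 - 4*(0.055)*1 = 2.187441 - (0.22) = 1.967441.
D >= 0, so the roots are real: z = (-b +/- sqrt(D)) / (2a) = (-1.479 +/- 1.402655) / (0.11).
  z_1 = (-1.479 + 1.402655) / (0.11) = -0.694,   |z_1| = 0.694.
  z_2 = (-1.479 - 1.402655) / (0.11) = -26.1969,   |z_2| = 26.1969.
Moduli of all roots: 0.6940, 26.1969.
All moduli strictly greater than 1? No.
Verdict: Not stationary.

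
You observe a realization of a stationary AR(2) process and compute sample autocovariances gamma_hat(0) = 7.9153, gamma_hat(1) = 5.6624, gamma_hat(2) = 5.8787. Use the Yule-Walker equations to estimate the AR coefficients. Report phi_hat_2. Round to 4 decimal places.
\hat\phi_{2} = 0.4730

The Yule-Walker equations for an AR(p) process read, in matrix form,
  Gamma_p phi = r_p,   with   (Gamma_p)_{ij} = gamma(|i - j|),
                       (r_p)_i = gamma(i),   i,j = 1..p.
Substitute the sample gammas (Toeplitz matrix and right-hand side of size 2):
  Gamma_p = [[7.9153, 5.6624], [5.6624, 7.9153]]
  r_p     = [5.6624, 5.8787]
Written out:
  7.9153 phi_1 + 5.6624 phi_2 = 5.6624
  5.6624 phi_1 + 7.9153 phi_2 = 5.8787
Solve by Cramer's rule:
  det = gamma(0)^2 - gamma(1)^2 = (7.9153)^2 - (5.6624)^2 = 62.65197409 - 32.06277376 = 30.58920033
  phi_hat_1 = [gamma(1) gamma(0) - gamma(1) gamma(2)] / det = [(5.6624)(7.9153) - (5.6624)(5.8787)] / 30.58920033 = 11.53204384 / 30.58920033 = 0.377
  phi_hat_2 = [gamma(0) gamma(2) - gamma(1)^2] / det = [(7.9153)(5.8787) - (5.6624)^2] / 30.58920033 = 14.46890035 / 30.58920033 = 0.473
So phi_hat = [0.3770, 0.4730].
Therefore phi_hat_2 = 0.4730.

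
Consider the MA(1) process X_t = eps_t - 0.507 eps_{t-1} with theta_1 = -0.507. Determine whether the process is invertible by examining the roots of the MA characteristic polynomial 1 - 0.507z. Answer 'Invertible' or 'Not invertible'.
\text{Invertible}

The MA(q) characteristic polynomial is P(z) = 1 - 0.507z.
Invertibility requires all roots to lie outside the unit circle, i.e. |z| > 1 for every root.
This is linear in z: 1 + (-0.507) z = 0  =>  z = -1/(-0.507) = 1.972387,  |z| = 1.972387.
Moduli of all roots: 1.9724.
All moduli strictly greater than 1? Yes.
Verdict: Invertible.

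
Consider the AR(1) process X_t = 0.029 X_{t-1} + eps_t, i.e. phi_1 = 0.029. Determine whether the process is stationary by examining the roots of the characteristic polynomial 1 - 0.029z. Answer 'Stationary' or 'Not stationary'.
\text{Stationary}

The AR(p) characteristic polynomial is P(z) = 1 - 0.029z.
Stationarity requires all roots to lie outside the unit circle, i.e. |z| > 1 for every root.
This is linear in z: 1 + (-0.029) z = 0  =>  z = -1/(-0.029) = 34.482759,  |z| = 34.482759.
Moduli of all roots: 34.4828.
All moduli strictly greater than 1? Yes.
Verdict: Stationary.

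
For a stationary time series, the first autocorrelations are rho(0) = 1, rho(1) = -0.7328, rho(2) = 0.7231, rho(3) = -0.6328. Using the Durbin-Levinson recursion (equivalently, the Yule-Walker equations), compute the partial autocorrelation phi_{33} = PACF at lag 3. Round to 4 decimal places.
\phi_{33} = -0.0550

The PACF at lag k is phi_{kk}, the last component of the solution
to the Yule-Walker system G_k phi = r_k where
  (G_k)_{ij} = rho(|i - j|), (r_k)_i = rho(i), i,j = 1..k.
Equivalently, Durbin-Levinson gives phi_{kk} iteratively:
  phi_{11} = rho(1)
  phi_{kk} = [rho(k) - sum_{j=1..k-1} phi_{k-1,j} rho(k-j)]
            / [1 - sum_{j=1..k-1} phi_{k-1,j} rho(j)],
  phi_{k,j} = phi_{k-1,j} - phi_{kk} phi_{k-1,k-j},  j = 1..k-1.
Step k = 1:
  phi_11 = rho(1) = -0.7328.
Step k = 2:
  phi_22 = [rho(2) - phi_11 rho(1)] / [1 - phi_11 rho(1)] = [0.7231 - (-0.7328)(-0.7328)] / [1 - (-0.7328)(-0.7328)]
         = 0.18610416 / 0.46300416 = 0.401949.
  Update: phi_21 = phi_11 - phi_22 phi_11 = -0.7328 - (0.401949)(-0.7328) = -0.438252.
Step k = 3:
  phi_33 = [rho(3) - phi_21 rho(2) - phi_22 rho(1)] / [1 - phi_21 rho(1) - phi_22 rho(2)]
    numerator   = -0.6328 - (-0.438252)(0.7231) - (0.401949)(-0.7328) = -0.02135187
    denominator = 1 - (-0.438252)(-0.7328) - (0.401949)(0.7231) = 0.38819974
  phi_33 = -0.02135187 / 0.38819974 = -0.055.
Therefore phi_{33} = -0.0550.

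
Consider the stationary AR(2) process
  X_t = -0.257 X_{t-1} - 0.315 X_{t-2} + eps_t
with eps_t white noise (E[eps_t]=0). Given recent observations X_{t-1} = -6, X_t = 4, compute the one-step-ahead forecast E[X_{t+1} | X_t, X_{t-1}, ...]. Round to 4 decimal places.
E[X_{t+1} \mid \mathcal F_t] = 0.8620

For an AR(p) model X_t = c + sum_i phi_i X_{t-i} + eps_t, the
one-step-ahead conditional mean is
  E[X_{t+1} | X_t, ...] = c + sum_i phi_i X_{t+1-i}.
Substitute known values:
  E[X_{t+1} | ...] = (-0.257) * (4) + (-0.315) * (-6)
                   = 0.8620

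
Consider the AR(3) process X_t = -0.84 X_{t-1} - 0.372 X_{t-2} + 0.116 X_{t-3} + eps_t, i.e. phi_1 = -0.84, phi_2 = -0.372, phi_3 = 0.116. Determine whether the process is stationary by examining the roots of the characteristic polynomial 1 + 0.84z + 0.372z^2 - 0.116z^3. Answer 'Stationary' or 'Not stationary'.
\text{Stationary}

The AR(p) characteristic polynomial is P(z) = 1 + 0.84z + 0.372z^2 - 0.116z^3.
Stationarity requires all roots to lie outside the unit circle, i.e. |z| > 1 for every root.
Degree 3: look for a simple real root z0 first, then factor out (1 - z/z0) and solve the remaining quadratic.
Testing z0 = 5: P(5) = 1 + (0.84)(5) + (0.372)(5)^2 + (-0.116)(5)^3
  = 1 + (4.2) + (9.3) + (-14.5) = 0.  So z_0 = 5 is a root, |z_0| = 5.
Divide out the factor (1 - 0.2 z) = (1 - z/z0) (since 1/z0 = 0.2):
  P(z) = (1 - 0.2 z)(1 + (1.04) z + (0.58) z^2)
  [check: z-coef 1.04 - (0.2) = 0.84; z^2-coef 0.58 - (0.2)(1.04) = 0.372; z^3-coef -(0.2)(0.58) = -0.116.]
Remaining roots from the quadratic factor 1 + (1.04) z + (0.58) z^2:
  Set 1 + (1.04) z + (0.58) z^2 = 0, i.e. a z^2 + b z + c = 0 with a = 0.58, b = 1.04, c = 1.
  Discriminant D = b^2 - 4ac = (1.04)^2 - 4*(0.58)*1 = 1.0816 - (2.32) = -1.2384.
  D < 0, so the roots are the complex-conjugate pair z = (-b +/- i sqrt(-D)) / (2a) = -0.8966 +/- 0.9593i.
  For a conjugate pair |z|^2 = z * conj(z) = (product of roots) = c/a = 1/(0.58) = 1.724138, so |z| = sqrt(1.724138) = 1.3131 for both roots.
Moduli of all roots: 5.0000, 1.3131, 1.3131.
All moduli strictly greater than 1? Yes.
Verdict: Stationary.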